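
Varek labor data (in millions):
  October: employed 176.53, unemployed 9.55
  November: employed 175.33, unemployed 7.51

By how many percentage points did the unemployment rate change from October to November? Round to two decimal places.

The unemployment rate changed by −1.02 percentage points.

October: labor force = 176.53 + 9.55 = 186.08; u = 9.55/186.08 = 5.13%.
November: labor force = 175.33 + 7.51 = 182.84; u = 7.51/182.84 = 4.11%.
Change = 4.11% − 5.13% = −1.02 pp.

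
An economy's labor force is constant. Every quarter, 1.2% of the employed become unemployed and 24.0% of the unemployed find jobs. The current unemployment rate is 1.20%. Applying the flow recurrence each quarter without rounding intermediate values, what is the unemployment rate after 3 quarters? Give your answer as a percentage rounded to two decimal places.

With a fixed labor force, u_{t+1} = u_t + s·(1−u_t) − f·u_t = u_t·(1−s−f) + s.
Here 1−s−f = 0.748 and s = 0.012.
u_1 = 0.012000 × 0.748 + 0.012 = 0.020976.
u_2 = 0.020976 × 0.748 + 0.012 = 0.027690.
u_3 = 0.027690 × 0.748 + 0.012 = 0.032712.

Unemployment rate after three quarters ≈ 3.27%.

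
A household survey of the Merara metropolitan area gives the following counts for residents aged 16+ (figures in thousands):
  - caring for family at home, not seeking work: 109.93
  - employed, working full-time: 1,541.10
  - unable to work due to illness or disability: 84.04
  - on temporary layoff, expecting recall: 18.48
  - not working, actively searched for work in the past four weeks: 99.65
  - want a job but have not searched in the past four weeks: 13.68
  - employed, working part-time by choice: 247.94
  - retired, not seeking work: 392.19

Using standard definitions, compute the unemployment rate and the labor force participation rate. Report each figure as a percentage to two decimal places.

Employed = 1,541.10 + 247.94 = 1,789.04 thousand.
Unemployed = 18.48 + 99.65 = 118.13 thousand (jobless and actively searching, or on temporary layoff).
Labor force = 1,789.04 + 118.13 = 1,907.17 thousand.
Not in labor force = 109.93 + 84.04 + 13.68 + 392.19 = 599.84 thousand (those not working and not actively searching are outside the labor force — including those who want a job but have given up searching).
Civilian working-age population = 1,907.17 + 599.84 = 2,507.01 thousand.
Unemployment rate = 118.13 / 1,907.17 = 6.19%.
Labor force participation rate = 1,907.17 / 2,507.01 = 76.07%.

Unemployment rate ≈ 6.19%; labor force participation rate ≈ 76.07%.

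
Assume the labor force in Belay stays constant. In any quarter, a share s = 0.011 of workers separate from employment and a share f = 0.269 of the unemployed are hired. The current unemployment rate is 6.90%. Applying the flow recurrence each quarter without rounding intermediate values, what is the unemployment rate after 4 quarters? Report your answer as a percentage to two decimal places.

Unemployment rate after four quarters ≈ 4.73%.

With a fixed labor force, u_{t+1} = u_t + s·(1−u_t) − f·u_t = u_t·(1−s−f) + s.
Here 1−s−f = 0.720 and s = 0.011.
u_1 = 0.069000 × 0.720 + 0.011 = 0.060680.
u_2 = 0.060680 × 0.720 + 0.011 = 0.054690.
u_3 = 0.054690 × 0.720 + 0.011 = 0.050377.
u_4 = 0.050377 × 0.720 + 0.011 = 0.047271.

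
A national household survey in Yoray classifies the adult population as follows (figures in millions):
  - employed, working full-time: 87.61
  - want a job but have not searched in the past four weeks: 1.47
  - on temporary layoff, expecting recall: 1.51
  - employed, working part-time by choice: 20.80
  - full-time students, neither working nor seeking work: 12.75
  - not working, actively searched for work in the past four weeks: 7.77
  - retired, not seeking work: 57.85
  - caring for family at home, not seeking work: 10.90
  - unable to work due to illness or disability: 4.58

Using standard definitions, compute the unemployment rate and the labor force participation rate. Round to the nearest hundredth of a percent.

Unemployment rate ≈ 7.89%; labor force participation rate ≈ 57.34%.

Employed = 87.61 + 20.80 = 108.41 million.
Unemployed = 1.51 + 7.77 = 9.28 million (jobless and actively searching, or on temporary layoff).
Labor force = 108.41 + 9.28 = 117.69 million.
Not in labor force = 1.47 + 12.75 + 57.85 + 10.90 + 4.58 = 87.55 million (those not working and not actively searching are outside the labor force — including those who want a job but have given up searching).
Civilian working-age population = 117.69 + 87.55 = 205.24 million.
Unemployment rate = 9.28 / 117.69 = 7.89%.
Labor force participation rate = 117.69 / 205.24 = 57.34%.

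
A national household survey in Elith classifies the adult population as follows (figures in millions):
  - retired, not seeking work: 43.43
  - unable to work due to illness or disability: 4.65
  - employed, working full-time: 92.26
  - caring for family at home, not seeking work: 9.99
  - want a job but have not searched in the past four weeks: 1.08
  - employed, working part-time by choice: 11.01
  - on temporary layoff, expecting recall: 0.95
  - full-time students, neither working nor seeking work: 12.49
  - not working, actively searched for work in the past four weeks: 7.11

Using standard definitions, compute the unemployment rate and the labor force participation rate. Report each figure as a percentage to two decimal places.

Employed = 92.26 + 11.01 = 103.27 million.
Unemployed = 0.95 + 7.11 = 8.06 million (jobless and actively searching, or on temporary layoff).
Labor force = 103.27 + 8.06 = 111.33 million.
Not in labor force = 43.43 + 4.65 + 9.99 + 1.08 + 12.49 = 71.64 million (those not working and not actively searching are outside the labor force — including those who want a job but have given up searching).
Civilian working-age population = 111.33 + 71.64 = 182.97 million.
Unemployment rate = 8.06 / 111.33 = 7.24%.
Labor force participation rate = 111.33 / 182.97 = 60.85%.

Unemployment rate ≈ 7.24%; labor force participation rate ≈ 60.85%.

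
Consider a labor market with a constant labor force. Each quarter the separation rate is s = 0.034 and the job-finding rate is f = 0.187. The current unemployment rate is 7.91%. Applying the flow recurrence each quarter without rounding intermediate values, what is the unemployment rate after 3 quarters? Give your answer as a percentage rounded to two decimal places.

Unemployment rate after three quarters ≈ 11.85%.

With a fixed labor force, u_{t+1} = u_t + s·(1−u_t) − f·u_t = u_t·(1−s−f) + s.
Here 1−s−f = 0.779 and s = 0.034.
u_1 = 0.079100 × 0.779 + 0.034 = 0.095619.
u_2 = 0.095619 × 0.779 + 0.034 = 0.108487.
u_3 = 0.108487 × 0.779 + 0.034 = 0.118511.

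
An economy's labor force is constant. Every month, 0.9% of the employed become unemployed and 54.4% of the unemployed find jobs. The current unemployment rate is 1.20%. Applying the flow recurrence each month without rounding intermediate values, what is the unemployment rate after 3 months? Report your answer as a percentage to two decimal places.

Unemployment rate after three months ≈ 1.59%.

With a fixed labor force, u_{t+1} = u_t + s·(1−u_t) − f·u_t = u_t·(1−s−f) + s.
Here 1−s−f = 0.447 and s = 0.009.
u_1 = 0.012000 × 0.447 + 0.009 = 0.014364.
u_2 = 0.014364 × 0.447 + 0.009 = 0.015421.
u_3 = 0.015421 × 0.447 + 0.009 = 0.015893.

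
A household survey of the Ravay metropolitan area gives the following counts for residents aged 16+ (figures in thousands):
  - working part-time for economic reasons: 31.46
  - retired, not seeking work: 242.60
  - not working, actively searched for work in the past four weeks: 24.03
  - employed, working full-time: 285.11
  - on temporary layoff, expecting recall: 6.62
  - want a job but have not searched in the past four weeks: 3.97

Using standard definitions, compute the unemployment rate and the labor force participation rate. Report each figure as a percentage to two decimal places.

Unemployment rate ≈ 8.83%; labor force participation rate ≈ 58.48%.

Employed = 31.46 + 285.11 = 316.57 thousand (anyone who worked, including part-time for economic reasons, counts as employed).
Unemployed = 24.03 + 6.62 = 30.65 thousand (jobless and actively searching, or on temporary layoff).
Labor force = 316.57 + 30.65 = 347.22 thousand.
Not in labor force = 242.60 + 3.97 = 246.57 thousand (those not working and not actively searching are outside the labor force — including those who want a job but have given up searching).
Civilian working-age population = 347.22 + 246.57 = 593.79 thousand.
Unemployment rate = 30.65 / 347.22 = 8.83%.
Labor force participation rate = 347.22 / 593.79 = 58.48%.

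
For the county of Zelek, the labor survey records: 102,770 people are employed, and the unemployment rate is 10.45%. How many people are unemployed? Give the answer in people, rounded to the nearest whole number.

About 11,993 are unemployed.

Let U be the number unemployed. The labor force is E + U, and U/(E+U) = 0.1045.
So U = 0.1045 × 102,770 / (1 − 0.1045) = 10739.47 / 0.8955 ≈ 11,993.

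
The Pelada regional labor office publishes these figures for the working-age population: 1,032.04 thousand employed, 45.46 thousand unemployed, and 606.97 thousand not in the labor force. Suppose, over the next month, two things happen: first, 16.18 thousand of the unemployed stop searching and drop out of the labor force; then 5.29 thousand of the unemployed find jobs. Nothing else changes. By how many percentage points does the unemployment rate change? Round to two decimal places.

The unemployment rate changes by −1.96 percentage points.

Initially, labor force = 1,032.04 + 45.46 = 1,077.50 thousand, so u = 45.46/1,077.50 = 4.22%.
After the first change, unemployed and labor force both fall by 16.18 → E = 1,032.04, U = 29.28, labor force = 1,061.32 thousand.
After the second change, unemployed falls and employed rises by 5.29; labor force unchanged → E = 1,037.33, U = 23.99, labor force = 1,061.32 thousand.
New unemployment rate = 23.99 / 1,061.32 = 2.26%.
Change = 2.26% − 4.22% = −1.96 percentage points.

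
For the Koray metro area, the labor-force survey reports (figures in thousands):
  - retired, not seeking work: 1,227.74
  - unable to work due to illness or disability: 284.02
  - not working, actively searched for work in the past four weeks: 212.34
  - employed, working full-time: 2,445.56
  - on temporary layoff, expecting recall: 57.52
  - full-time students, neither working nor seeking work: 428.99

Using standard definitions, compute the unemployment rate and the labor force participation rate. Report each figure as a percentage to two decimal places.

Unemployment rate ≈ 9.94%; labor force participation rate ≈ 58.32%.

Employed = 2,445.56 thousand.
Unemployed = 212.34 + 57.52 = 269.86 thousand (jobless and actively searching, or on temporary layoff).
Labor force = 2,445.56 + 269.86 = 2,715.42 thousand.
Not in labor force = 1,227.74 + 284.02 + 428.99 = 1,940.75 thousand (those not working and not actively searching are outside the labor force).
Civilian working-age population = 2,715.42 + 1,940.75 = 4,656.17 thousand.
Unemployment rate = 269.86 / 2,715.42 = 9.94%.
Labor force participation rate = 2,715.42 / 4,656.17 = 58.32%.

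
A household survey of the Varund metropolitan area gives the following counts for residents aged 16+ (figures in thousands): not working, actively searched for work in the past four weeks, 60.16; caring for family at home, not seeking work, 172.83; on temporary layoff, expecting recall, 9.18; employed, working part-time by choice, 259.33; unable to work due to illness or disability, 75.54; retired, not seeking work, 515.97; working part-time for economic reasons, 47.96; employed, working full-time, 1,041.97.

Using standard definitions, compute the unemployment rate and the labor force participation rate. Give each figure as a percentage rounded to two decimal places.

Unemployment rate ≈ 4.89%; labor force participation rate ≈ 64.99%.

Employed = 259.33 + 47.96 + 1,041.97 = 1,349.26 thousand (anyone who worked, including part-time for economic reasons, counts as employed).
Unemployed = 60.16 + 9.18 = 69.34 thousand (jobless and actively searching, or on temporary layoff).
Labor force = 1,349.26 + 69.34 = 1,418.60 thousand.
Not in labor force = 172.83 + 75.54 + 515.97 = 764.34 thousand (those not working and not actively searching are outside the labor force).
Civilian working-age population = 1,418.60 + 764.34 = 2,182.94 thousand.
Unemployment rate = 69.34 / 1,418.60 = 4.89%.
Labor force participation rate = 1,418.60 / 2,182.94 = 64.99%.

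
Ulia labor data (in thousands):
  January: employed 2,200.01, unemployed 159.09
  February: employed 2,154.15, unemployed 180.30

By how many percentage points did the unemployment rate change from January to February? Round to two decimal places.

The unemployment rate changed by +0.98 percentage points.

January: labor force = 2,200.01 + 159.09 = 2,359.10; u = 159.09/2,359.10 = 6.74%.
February: labor force = 2,154.15 + 180.30 = 2,334.45; u = 180.30/2,334.45 = 7.72%.
Change = 7.72% − 6.74% = +0.98 pp.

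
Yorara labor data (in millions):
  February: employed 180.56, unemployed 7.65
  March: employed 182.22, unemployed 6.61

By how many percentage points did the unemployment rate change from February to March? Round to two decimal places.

February: labor force = 180.56 + 7.65 = 188.21; u = 7.65/188.21 = 4.06%.
March: labor force = 182.22 + 6.61 = 188.83; u = 6.61/188.83 = 3.50%.
Change = 3.50% − 4.06% = −0.56 pp.

The unemployment rate changed by −0.56 percentage points.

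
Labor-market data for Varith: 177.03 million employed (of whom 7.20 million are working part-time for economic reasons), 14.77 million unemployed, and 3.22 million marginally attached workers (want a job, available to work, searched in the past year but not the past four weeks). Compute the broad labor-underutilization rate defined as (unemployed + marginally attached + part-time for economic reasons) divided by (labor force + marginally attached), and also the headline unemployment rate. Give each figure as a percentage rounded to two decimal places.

Broad underutilization rate ≈ 12.92%; headline unemployment rate ≈ 7.70%.

Labor force = 177.03 + 14.77 = 191.80 million.
Numerator = 14.77 + 3.22 + 7.20 = 25.19 million.
Denominator = 191.80 + 3.22 = 195.02 million.
Broad rate = 25.19 / 195.02 = 12.92%.
Headline unemployment rate = 14.77 / 191.80 = 7.70%.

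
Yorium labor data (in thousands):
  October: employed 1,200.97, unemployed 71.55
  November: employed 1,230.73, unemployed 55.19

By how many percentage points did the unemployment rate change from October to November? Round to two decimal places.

The unemployment rate changed by −1.33 percentage points.

October: labor force = 1,200.97 + 71.55 = 1,272.52; u = 71.55/1,272.52 = 5.62%.
November: labor force = 1,230.73 + 55.19 = 1,285.92; u = 55.19/1,285.92 = 4.29%.
Change = 4.29% − 5.62% = −1.33 pp.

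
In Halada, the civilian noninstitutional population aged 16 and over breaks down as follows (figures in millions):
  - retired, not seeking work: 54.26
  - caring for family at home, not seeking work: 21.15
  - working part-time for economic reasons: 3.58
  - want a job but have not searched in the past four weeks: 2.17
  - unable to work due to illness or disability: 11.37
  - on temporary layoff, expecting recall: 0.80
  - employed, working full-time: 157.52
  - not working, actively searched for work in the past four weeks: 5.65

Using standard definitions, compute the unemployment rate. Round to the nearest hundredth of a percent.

Unemployment rate ≈ 3.85%.

Employed = 3.58 + 157.52 = 161.10 million (anyone who worked, including part-time for economic reasons, counts as employed).
Unemployed = 0.80 + 5.65 = 6.45 million (jobless and actively searching, or on temporary layoff).
Labor force = 161.10 + 6.45 = 167.55 million.
Unemployment rate = 6.45 / 167.55 = 3.85%.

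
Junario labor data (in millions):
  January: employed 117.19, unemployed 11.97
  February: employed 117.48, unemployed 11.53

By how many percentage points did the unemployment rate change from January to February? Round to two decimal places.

The unemployment rate changed by −0.33 percentage points.

January: labor force = 117.19 + 11.97 = 129.16; u = 11.97/129.16 = 9.27%.
February: labor force = 117.48 + 11.53 = 129.01; u = 11.53/129.01 = 8.94%.
Change = 8.94% − 9.27% = −0.33 pp.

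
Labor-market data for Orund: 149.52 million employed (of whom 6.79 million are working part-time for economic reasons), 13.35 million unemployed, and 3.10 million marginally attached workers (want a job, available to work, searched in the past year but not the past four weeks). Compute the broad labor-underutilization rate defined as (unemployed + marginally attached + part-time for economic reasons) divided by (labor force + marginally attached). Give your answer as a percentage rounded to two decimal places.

Labor force = 149.52 + 13.35 = 162.87 million.
Numerator = 13.35 + 3.10 + 6.79 = 23.24 million.
Denominator = 162.87 + 3.10 = 165.97 million.
Broad rate = 23.24 / 165.97 = 14.00%.

Broad underutilization rate ≈ 14.00%.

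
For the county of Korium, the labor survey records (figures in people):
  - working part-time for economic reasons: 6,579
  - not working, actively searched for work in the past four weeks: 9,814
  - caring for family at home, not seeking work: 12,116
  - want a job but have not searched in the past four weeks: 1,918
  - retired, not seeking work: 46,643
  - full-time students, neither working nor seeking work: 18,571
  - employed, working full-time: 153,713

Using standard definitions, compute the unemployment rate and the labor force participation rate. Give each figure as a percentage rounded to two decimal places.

Unemployment rate ≈ 5.77%; labor force participation rate ≈ 68.22%.

Employed = 6,579 + 153,713 = 160,292 (anyone who worked, including part-time for economic reasons, counts as employed).
Unemployed = 9,814.
Labor force = 160,292 + 9,814 = 170,106.
Not in labor force = 12,116 + 1,918 + 46,643 + 18,571 = 79,248 (those not working and not actively searching are outside the labor force — including those who want a job but have given up searching).
Civilian working-age population = 170,106 + 79,248 = 249,354.
Unemployment rate = 9,814 / 170,106 = 5.77%.
Labor force participation rate = 170,106 / 249,354 = 68.22%.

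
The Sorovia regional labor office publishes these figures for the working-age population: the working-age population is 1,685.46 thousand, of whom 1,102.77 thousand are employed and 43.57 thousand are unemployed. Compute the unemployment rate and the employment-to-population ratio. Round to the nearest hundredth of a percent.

Labor force = employed + unemployed = 1,102.77 + 43.57 = 1,146.34 thousand.
Unemployment rate = 43.57 / 1,146.34 = 3.80%.
Employment-population ratio = 1,102.77 / 1,685.46 = 65.43%.

Unemployment rate ≈ 3.80%; employment-population ratio ≈ 65.43%.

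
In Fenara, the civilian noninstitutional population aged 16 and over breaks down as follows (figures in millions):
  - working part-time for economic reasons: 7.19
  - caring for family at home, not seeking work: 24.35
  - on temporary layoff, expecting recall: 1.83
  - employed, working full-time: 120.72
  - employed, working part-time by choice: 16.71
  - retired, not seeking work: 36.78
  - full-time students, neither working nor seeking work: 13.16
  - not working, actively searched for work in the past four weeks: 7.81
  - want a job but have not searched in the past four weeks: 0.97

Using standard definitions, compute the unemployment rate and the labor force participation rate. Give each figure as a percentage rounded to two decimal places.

Employed = 7.19 + 120.72 + 16.71 = 144.62 million (anyone who worked, including part-time for economic reasons, counts as employed).
Unemployed = 1.83 + 7.81 = 9.64 million (jobless and actively searching, or on temporary layoff).
Labor force = 144.62 + 9.64 = 154.26 million.
Not in labor force = 24.35 + 36.78 + 13.16 + 0.97 = 75.26 million (those not working and not actively searching are outside the labor force — including those who want a job but have given up searching).
Civilian working-age population = 154.26 + 75.26 = 229.52 million.
Unemployment rate = 9.64 / 154.26 = 6.25%.
Labor force participation rate = 154.26 / 229.52 = 67.21%.

Unemployment rate ≈ 6.25%; labor force participation rate ≈ 67.21%.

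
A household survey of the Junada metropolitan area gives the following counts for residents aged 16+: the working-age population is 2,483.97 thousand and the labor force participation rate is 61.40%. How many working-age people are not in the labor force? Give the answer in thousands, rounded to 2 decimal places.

About 958.81 thousand are not in the labor force.

Share not in the labor force = 1 − 0.6140 = 0.3860.
Not in labor force = 0.3860 × 2,483.97 ≈ 958.81 thousand.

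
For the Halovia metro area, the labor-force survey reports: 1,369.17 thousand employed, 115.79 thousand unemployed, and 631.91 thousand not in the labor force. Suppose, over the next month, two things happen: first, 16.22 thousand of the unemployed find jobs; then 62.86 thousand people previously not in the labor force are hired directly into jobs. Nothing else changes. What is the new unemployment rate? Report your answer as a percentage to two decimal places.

Initially, labor force = 1,369.17 + 115.79 = 1,484.96 thousand, so u = 115.79/1,484.96 = 7.80%.
After the first change, unemployed falls and employed rises by 16.22; labor force unchanged → E = 1,385.39, U = 99.57, labor force = 1,484.96 thousand.
After the second change, employed and labor force both rise by 62.86; unemployed unchanged → E = 1,448.25, U = 99.57, labor force = 1,547.82 thousand.
New unemployment rate = 99.57 / 1,547.82 = 6.43%.

New unemployment rate ≈ 6.43%.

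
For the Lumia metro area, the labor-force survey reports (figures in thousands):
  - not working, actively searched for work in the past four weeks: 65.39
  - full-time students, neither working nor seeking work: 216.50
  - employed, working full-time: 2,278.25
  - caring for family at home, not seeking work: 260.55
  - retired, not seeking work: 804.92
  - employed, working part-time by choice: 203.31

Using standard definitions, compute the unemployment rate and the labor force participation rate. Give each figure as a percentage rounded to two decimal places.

Unemployment rate ≈ 2.57%; labor force participation rate ≈ 66.52%.

Employed = 2,278.25 + 203.31 = 2,481.56 thousand.
Unemployed = 65.39 thousand.
Labor force = 2,481.56 + 65.39 = 2,546.95 thousand.
Not in labor force = 216.50 + 260.55 + 804.92 = 1,281.97 thousand (those not working and not actively searching are outside the labor force).
Civilian working-age population = 2,546.95 + 1,281.97 = 3,828.92 thousand.
Unemployment rate = 65.39 / 2,546.95 = 2.57%.
Labor force participation rate = 2,546.95 / 3,828.92 = 66.52%.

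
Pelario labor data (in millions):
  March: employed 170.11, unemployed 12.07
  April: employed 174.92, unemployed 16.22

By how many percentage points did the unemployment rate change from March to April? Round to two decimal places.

The unemployment rate changed by +1.86 percentage points.

March: labor force = 170.11 + 12.07 = 182.18; u = 12.07/182.18 = 6.63%.
April: labor force = 174.92 + 16.22 = 191.14; u = 16.22/191.14 = 8.49%.
Change = 8.49% − 6.63% = +1.86 pp.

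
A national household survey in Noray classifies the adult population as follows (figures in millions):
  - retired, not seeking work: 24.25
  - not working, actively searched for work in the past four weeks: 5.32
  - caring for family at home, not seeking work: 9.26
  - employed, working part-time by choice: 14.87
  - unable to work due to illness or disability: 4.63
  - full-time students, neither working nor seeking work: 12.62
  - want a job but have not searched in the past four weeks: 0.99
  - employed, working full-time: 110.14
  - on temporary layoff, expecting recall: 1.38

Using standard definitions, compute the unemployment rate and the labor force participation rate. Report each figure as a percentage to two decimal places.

Employed = 14.87 + 110.14 = 125.01 million.
Unemployed = 5.32 + 1.38 = 6.70 million (jobless and actively searching, or on temporary layoff).
Labor force = 125.01 + 6.70 = 131.71 million.
Not in labor force = 24.25 + 9.26 + 4.63 + 12.62 + 0.99 = 51.75 million (those not working and not actively searching are outside the labor force — including those who want a job but have given up searching).
Civilian working-age population = 131.71 + 51.75 = 183.46 million.
Unemployment rate = 6.70 / 131.71 = 5.09%.
Labor force participation rate = 131.71 / 183.46 = 71.79%.

Unemployment rate ≈ 5.09%; labor force participation rate ≈ 71.79%.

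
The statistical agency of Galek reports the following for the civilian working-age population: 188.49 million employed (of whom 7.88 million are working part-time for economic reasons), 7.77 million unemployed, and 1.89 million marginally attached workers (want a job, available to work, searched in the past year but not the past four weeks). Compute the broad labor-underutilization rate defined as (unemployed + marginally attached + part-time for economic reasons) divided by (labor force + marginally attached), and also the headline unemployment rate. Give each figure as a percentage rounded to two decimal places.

Labor force = 188.49 + 7.77 = 196.26 million.
Numerator = 7.77 + 1.89 + 7.88 = 17.54 million.
Denominator = 196.26 + 1.89 = 198.15 million.
Broad rate = 17.54 / 198.15 = 8.85%.
Headline unemployment rate = 7.77 / 196.26 = 3.96%.

Broad underutilization rate ≈ 8.85%; headline unemployment rate ≈ 3.96%.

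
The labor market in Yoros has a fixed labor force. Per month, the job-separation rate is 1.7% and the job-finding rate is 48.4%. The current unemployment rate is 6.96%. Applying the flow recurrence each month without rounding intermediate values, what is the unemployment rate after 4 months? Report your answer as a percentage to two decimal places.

With a fixed labor force, u_{t+1} = u_t + s·(1−u_t) − f·u_t = u_t·(1−s−f) + s.
Here 1−s−f = 0.499 and s = 0.017.
u_1 = 0.069600 × 0.499 + 0.017 = 0.051730.
u_2 = 0.051730 × 0.499 + 0.017 = 0.042813.
u_3 = 0.042813 × 0.499 + 0.017 = 0.038364.
u_4 = 0.038364 × 0.499 + 0.017 = 0.036144.

Unemployment rate after four months ≈ 3.61%.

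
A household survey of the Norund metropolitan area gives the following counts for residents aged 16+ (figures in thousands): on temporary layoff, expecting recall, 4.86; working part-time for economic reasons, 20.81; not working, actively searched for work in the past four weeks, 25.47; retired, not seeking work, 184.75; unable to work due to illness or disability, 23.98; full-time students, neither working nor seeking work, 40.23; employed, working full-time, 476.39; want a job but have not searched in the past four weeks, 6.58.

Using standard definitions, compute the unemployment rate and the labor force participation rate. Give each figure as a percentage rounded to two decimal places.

Unemployment rate ≈ 5.75%; labor force participation rate ≈ 67.37%.

Employed = 20.81 + 476.39 = 497.20 thousand (anyone who worked, including part-time for economic reasons, counts as employed).
Unemployed = 4.86 + 25.47 = 30.33 thousand (jobless and actively searching, or on temporary layoff).
Labor force = 497.20 + 30.33 = 527.53 thousand.
Not in labor force = 184.75 + 23.98 + 40.23 + 6.58 = 255.54 thousand (those not working and not actively searching are outside the labor force — including those who want a job but have given up searching).
Civilian working-age population = 527.53 + 255.54 = 783.07 thousand.
Unemployment rate = 30.33 / 527.53 = 5.75%.
Labor force participation rate = 527.53 / 783.07 = 67.37%.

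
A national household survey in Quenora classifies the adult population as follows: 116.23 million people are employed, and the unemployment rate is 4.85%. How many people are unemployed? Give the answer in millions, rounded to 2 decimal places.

About 5.92 million are unemployed.

Let U be the number unemployed. The labor force is E + U, and U/(E+U) = 0.0485.
So U = 0.0485 × 116.23 / (1 − 0.0485) = 5.6372 / 0.9515 ≈ 5.92 million.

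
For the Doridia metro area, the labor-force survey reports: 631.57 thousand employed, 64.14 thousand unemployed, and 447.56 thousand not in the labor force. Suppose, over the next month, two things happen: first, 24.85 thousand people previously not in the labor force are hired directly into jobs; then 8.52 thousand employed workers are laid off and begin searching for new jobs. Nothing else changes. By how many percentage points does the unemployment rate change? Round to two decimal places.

The unemployment rate changes by +0.86 percentage points.

Initially, labor force = 631.57 + 64.14 = 695.71 thousand, so u = 64.14/695.71 = 9.22%.
After the first change, employed and labor force both rise by 24.85; unemployed unchanged → E = 656.42, U = 64.14, labor force = 720.56 thousand.
After the second change, employed falls and unemployed rises by 8.52; labor force unchanged → E = 647.90, U = 72.66, labor force = 720.56 thousand.
New unemployment rate = 72.66 / 720.56 = 10.08%.
Change = 10.08% − 9.22% = +0.86 percentage points.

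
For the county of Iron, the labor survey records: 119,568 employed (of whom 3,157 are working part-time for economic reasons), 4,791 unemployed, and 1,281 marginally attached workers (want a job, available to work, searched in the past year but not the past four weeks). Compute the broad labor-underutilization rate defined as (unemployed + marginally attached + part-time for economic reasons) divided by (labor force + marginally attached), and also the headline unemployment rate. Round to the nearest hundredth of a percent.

Broad underutilization rate ≈ 7.35%; headline unemployment rate ≈ 3.85%.

Labor force = 119,568 + 4,791 = 124,359.
Numerator = 4,791 + 1,281 + 3,157 = 9,229.
Denominator = 124,359 + 1,281 = 125,640.
Broad rate = 9,229 / 125,640 = 7.35%.
Headline unemployment rate = 4,791 / 124,359 = 3.85%.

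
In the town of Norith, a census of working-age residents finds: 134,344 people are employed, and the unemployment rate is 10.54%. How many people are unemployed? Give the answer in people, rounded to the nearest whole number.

About 15,828 are unemployed.

Let U be the number unemployed. The labor force is E + U, and U/(E+U) = 0.1054.
So U = 0.1054 × 134,344 / (1 − 0.1054) = 14159.86 / 0.8946 ≈ 15,828.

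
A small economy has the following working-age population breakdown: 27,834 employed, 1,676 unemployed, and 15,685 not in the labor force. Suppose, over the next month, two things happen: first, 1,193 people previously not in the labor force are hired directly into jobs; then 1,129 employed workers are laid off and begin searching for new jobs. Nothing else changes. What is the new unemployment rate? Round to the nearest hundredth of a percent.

Initially, labor force = 27,834 + 1,676 = 29,510, so u = 1,676/29,510 = 5.68%.
After the first change, employed and labor force both rise by 1,193; unemployed unchanged → E = 29,027, U = 1,676, labor force = 30,703.
After the second change, employed falls and unemployed rises by 1,129; labor force unchanged → E = 27,898, U = 2,805, labor force = 30,703.
New unemployment rate = 2,805 / 30,703 = 9.14%.

New unemployment rate ≈ 9.14%.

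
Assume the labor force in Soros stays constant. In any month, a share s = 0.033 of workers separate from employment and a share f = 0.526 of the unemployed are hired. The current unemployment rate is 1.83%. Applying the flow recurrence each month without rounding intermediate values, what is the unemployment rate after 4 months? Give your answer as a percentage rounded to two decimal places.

Unemployment rate after four months ≈ 5.75%.

With a fixed labor force, u_{t+1} = u_t + s·(1−u_t) − f·u_t = u_t·(1−s−f) + s.
Here 1−s−f = 0.441 and s = 0.033.
u_1 = 0.018300 × 0.441 + 0.033 = 0.041070.
u_2 = 0.041070 × 0.441 + 0.033 = 0.051112.
u_3 = 0.051112 × 0.441 + 0.033 = 0.055540.
u_4 = 0.055540 × 0.441 + 0.033 = 0.057493.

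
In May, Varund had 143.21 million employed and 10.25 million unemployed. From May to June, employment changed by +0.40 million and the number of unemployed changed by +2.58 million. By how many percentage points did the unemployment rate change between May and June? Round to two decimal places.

May: labor force = 143.21 + 10.25 = 153.46; u = 10.25/153.46 = 6.68%.
June: labor force = 143.61 + 12.83 = 156.44; u = 12.83/156.44 = 8.20%.
Change = 8.20% − 6.68% = +1.52 pp.

The unemployment rate changed by +1.52 percentage points.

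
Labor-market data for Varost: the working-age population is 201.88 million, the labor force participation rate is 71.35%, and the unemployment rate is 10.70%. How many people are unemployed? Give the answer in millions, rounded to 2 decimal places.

About 15.41 million are unemployed.

Labor force = 0.7135 × 201.88 = 144.04 million.
Unemployed = 0.1070 × 144.04 ≈ 15.41 million.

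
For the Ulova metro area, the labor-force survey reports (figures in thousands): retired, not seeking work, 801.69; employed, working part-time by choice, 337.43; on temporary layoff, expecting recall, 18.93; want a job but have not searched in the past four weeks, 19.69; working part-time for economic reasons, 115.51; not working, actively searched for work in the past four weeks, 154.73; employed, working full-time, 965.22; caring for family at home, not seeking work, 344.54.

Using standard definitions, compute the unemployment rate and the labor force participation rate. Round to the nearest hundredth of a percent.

Unemployment rate ≈ 10.91%; labor force participation rate ≈ 57.72%.

Employed = 337.43 + 115.51 + 965.22 = 1,418.16 thousand (anyone who worked, including part-time for economic reasons, counts as employed).
Unemployed = 18.93 + 154.73 = 173.66 thousand (jobless and actively searching, or on temporary layoff).
Labor force = 1,418.16 + 173.66 = 1,591.82 thousand.
Not in labor force = 801.69 + 19.69 + 344.54 = 1,165.92 thousand (those not working and not actively searching are outside the labor force — including those who want a job but have given up searching).
Civilian working-age population = 1,591.82 + 1,165.92 = 2,757.74 thousand.
Unemployment rate = 173.66 / 1,591.82 = 10.91%.
Labor force participation rate = 1,591.82 / 2,757.74 = 57.72%.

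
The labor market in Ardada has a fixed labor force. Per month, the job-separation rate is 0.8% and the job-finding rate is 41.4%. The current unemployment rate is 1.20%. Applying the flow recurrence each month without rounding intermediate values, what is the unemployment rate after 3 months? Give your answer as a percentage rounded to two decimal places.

Unemployment rate after three months ≈ 1.76%.

With a fixed labor force, u_{t+1} = u_t + s·(1−u_t) − f·u_t = u_t·(1−s−f) + s.
Here 1−s−f = 0.578 and s = 0.008.
u_1 = 0.012000 × 0.578 + 0.008 = 0.014936.
u_2 = 0.014936 × 0.578 + 0.008 = 0.016633.
u_3 = 0.016633 × 0.578 + 0.008 = 0.017614.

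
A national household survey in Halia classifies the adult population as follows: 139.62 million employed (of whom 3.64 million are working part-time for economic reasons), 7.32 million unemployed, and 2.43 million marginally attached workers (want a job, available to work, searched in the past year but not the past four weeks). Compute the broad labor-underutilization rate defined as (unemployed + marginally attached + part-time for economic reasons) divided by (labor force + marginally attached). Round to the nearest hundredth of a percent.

Broad underutilization rate ≈ 8.96%.

Labor force = 139.62 + 7.32 = 146.94 million.
Numerator = 7.32 + 2.43 + 3.64 = 13.39 million.
Denominator = 146.94 + 2.43 = 149.37 million.
Broad rate = 13.39 / 149.37 = 8.96%.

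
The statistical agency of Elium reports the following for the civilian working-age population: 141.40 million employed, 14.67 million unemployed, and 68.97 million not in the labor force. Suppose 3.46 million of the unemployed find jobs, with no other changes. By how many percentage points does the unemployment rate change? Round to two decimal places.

The unemployment rate changes by −2.22 percentage points.

Initially, labor force = 141.40 + 14.67 = 156.07 million, so u = 14.67/156.07 = 9.40%.
After the change, unemployed falls and employed rises by 3.46; labor force unchanged → E = 144.86, U = 11.21, labor force = 156.07 million.
New unemployment rate = 11.21 / 156.07 = 7.18%.
Change = 7.18% − 9.40% = −2.22 percentage points.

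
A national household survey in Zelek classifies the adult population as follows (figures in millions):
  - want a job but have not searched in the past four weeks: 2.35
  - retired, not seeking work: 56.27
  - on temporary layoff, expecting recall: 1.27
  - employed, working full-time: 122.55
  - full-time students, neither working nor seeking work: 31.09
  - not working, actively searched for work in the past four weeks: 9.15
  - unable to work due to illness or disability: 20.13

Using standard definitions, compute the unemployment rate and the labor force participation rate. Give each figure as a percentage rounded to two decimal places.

Unemployment rate ≈ 7.84%; labor force participation rate ≈ 54.76%.

Employed = 122.55 million.
Unemployed = 1.27 + 9.15 = 10.42 million (jobless and actively searching, or on temporary layoff).
Labor force = 122.55 + 10.42 = 132.97 million.
Not in labor force = 2.35 + 56.27 + 31.09 + 20.13 = 109.84 million (those not working and not actively searching are outside the labor force — including those who want a job but have given up searching).
Civilian working-age population = 132.97 + 109.84 = 242.81 million.
Unemployment rate = 10.42 / 132.97 = 7.84%.
Labor force participation rate = 132.97 / 242.81 = 54.76%.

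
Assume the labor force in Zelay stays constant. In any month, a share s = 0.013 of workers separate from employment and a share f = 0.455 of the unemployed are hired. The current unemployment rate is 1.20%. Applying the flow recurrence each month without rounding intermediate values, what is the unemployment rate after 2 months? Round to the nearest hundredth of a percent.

With a fixed labor force, u_{t+1} = u_t + s·(1−u_t) − f·u_t = u_t·(1−s−f) + s.
Here 1−s−f = 0.532 and s = 0.013.
u_1 = 0.012000 × 0.532 + 0.013 = 0.019384.
u_2 = 0.019384 × 0.532 + 0.013 = 0.023312.

Unemployment rate after two months ≈ 2.33%.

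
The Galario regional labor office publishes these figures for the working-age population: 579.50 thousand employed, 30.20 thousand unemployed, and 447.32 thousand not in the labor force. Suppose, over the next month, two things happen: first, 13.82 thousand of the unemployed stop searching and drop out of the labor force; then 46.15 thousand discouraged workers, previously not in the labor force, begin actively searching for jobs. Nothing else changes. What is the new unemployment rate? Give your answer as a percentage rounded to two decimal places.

Initially, labor force = 579.50 + 30.20 = 609.70 thousand, so u = 30.20/609.70 = 4.95%.
After the first change, unemployed and labor force both fall by 13.82 → E = 579.50, U = 16.38, labor force = 595.88 thousand.
After the second change, unemployed and labor force both rise by 46.15 → E = 579.50, U = 62.53, labor force = 642.03 thousand.
New unemployment rate = 62.53 / 642.03 = 9.74%.

New unemployment rate ≈ 9.74%.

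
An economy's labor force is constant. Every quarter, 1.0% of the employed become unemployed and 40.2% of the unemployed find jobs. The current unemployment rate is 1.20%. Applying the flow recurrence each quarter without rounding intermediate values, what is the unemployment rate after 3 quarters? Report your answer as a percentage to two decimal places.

With a fixed labor force, u_{t+1} = u_t + s·(1−u_t) − f·u_t = u_t·(1−s−f) + s.
Here 1−s−f = 0.588 and s = 0.010.
u_1 = 0.012000 × 0.588 + 0.010 = 0.017056.
u_2 = 0.017056 × 0.588 + 0.010 = 0.020029.
u_3 = 0.020029 × 0.588 + 0.010 = 0.021777.

Unemployment rate after three quarters ≈ 2.18%.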